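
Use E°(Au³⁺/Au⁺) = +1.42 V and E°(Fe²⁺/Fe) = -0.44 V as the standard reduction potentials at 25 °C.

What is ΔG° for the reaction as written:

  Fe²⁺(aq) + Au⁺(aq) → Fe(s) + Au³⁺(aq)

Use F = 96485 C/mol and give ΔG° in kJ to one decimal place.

As written, Fe²⁺/Fe is reduced (cathode) and Au³⁺/Au⁺ is oxidised (anode), so E°cell = (-0.44) − (+1.42) = -1.86 V.
Balancing electrons gives n = 2.
ΔG° = −nFE° = −(2)(96485)(-1.86) = 358,924 J = +358.9 kJ.

+358.9 kJ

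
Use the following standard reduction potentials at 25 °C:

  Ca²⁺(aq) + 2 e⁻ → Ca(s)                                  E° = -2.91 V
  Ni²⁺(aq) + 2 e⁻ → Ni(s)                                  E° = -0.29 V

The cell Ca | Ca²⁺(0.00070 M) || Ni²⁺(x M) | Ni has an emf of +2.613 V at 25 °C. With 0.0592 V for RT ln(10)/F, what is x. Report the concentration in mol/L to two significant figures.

Ni²⁺/Ni is the cathode, Ca²⁺/Ca the anode: E°cell = +2.62 V, n = 2.
Overall reaction: Ni²⁺(aq) + Ca(s) → Ni(s) + Ca²⁺(aq); Q = [Ca²⁺]^1/[Ni²⁺]^1.
From E = E° − (0.0592/n) log Q: log Q = (E° − E)·n/0.0592 = (+2.62 − (+2.613))·2/0.0592 = 0.2365.
So 1·log[Ni²⁺] = 1·log(0.0007) − log Q = -3.1549 − (0.2365) = -3.3914; [Ni²⁺] = 10^(-3.3914) ≈ 0.00041 M.

0.00041 M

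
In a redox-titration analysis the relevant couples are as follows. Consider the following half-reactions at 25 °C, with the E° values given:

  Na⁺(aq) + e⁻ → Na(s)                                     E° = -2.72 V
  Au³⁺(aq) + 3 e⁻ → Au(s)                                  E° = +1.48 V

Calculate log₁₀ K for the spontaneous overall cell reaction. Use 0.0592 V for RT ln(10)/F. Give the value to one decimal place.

212.8

Cathode: Au³⁺/Au; anode: Na⁺/Na. E°cell = +4.20 V, n = 3.
log K = nE°cell / 0.0592 = (3)(+4.20) / 0.0592 = 212.8.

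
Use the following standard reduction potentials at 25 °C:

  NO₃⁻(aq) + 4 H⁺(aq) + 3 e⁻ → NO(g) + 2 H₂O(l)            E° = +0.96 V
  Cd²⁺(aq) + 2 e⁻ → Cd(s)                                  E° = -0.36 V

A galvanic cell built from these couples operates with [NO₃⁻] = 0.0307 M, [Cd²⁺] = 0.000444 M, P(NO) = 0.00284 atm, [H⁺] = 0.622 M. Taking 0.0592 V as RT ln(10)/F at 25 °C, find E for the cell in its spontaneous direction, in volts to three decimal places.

+1.423 V

NO₃⁻/NO is the cathode (higher E°), Cd²⁺/Cd the anode: E°cell = +0.96 − (-0.36) = +1.32 V, n = 6.
Overall: 2 NO₃⁻(aq) + 8 H⁺(aq) + 3 Cd(s) → 2 NO(g) + 4 H₂O(l) + 3 Cd²⁺(aq)
Q = P(NO)^2·[Cd²⁺]^3 / ([NO₃⁻]^2·[H⁺]^8); log Q = -10.476.
E = E° − (0.0592/n) log Q = +1.32 − (0.0592/6)(-10.476) = +1.423 V.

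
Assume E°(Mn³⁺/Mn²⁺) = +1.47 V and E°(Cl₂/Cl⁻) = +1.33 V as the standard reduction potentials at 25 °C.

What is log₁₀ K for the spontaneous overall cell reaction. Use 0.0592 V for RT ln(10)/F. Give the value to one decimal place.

4.7

Cathode: Mn³⁺/Mn²⁺; anode: Cl₂/Cl⁻. E°cell = +0.14 V, n = 2.
log K = nE°cell / 0.0592 = (2)(+0.14) / 0.0592 = 4.7.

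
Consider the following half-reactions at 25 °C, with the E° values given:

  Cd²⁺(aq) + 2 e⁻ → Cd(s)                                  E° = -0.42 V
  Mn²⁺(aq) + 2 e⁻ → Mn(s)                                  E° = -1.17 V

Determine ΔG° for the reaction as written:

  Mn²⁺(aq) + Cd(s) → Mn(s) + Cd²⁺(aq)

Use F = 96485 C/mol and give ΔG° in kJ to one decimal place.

+144.7 kJ

As written, Mn²⁺/Mn is reduced (cathode) and Cd²⁺/Cd is oxidised (anode), so E°cell = (-1.17) − (-0.42) = -0.75 V.
Balancing electrons gives n = 2.
ΔG° = −nFE° = −(2)(96485)(-0.75) = 144,728 J = +144.7 kJ.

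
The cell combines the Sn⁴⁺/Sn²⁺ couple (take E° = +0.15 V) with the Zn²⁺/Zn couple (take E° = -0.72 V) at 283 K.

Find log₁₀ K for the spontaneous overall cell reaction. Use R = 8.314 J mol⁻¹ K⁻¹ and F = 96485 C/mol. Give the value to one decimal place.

Cathode: Sn⁴⁺/Sn²⁺; anode: Zn²⁺/Zn. E°cell = (+0.15) − (-0.72) = +0.87 V, with n = 2.
ΔG° = −nFE° = −RT ln K, so ln K = nFE°/(RT) = (2)(96485)(+0.87) / ((8.314)(283)) = 71.353.
log₁₀ K = 71.353 / ln 10 = 31.0.

31.0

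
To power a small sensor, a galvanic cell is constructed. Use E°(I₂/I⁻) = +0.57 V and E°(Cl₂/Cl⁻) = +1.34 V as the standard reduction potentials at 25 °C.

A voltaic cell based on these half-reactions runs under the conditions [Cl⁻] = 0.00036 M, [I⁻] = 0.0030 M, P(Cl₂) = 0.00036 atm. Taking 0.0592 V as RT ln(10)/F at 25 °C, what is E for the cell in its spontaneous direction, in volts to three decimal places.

Cl₂/Cl⁻ is the cathode (higher E°), I₂/I⁻ the anode: E°cell = +1.34 − (+0.57) = +0.77 V, n = 2.
Overall: Cl₂(g) + 2 I⁻(aq) → 2 Cl⁻(aq) + I₂(s)
Q = [Cl⁻]^2 / (P(Cl₂)·[I⁻]^2); log Q = 1.602.
E = E° − (0.0592/n) log Q = +0.77 − (0.0592/2)(1.602) = +0.723 V.

+0.723 V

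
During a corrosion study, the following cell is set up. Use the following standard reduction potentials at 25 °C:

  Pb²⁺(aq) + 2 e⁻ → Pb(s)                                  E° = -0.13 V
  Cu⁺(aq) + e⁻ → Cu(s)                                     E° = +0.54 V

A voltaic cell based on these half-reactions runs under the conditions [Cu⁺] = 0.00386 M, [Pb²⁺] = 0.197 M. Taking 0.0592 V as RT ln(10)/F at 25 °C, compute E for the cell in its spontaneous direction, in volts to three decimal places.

Cu⁺/Cu is the cathode (higher E°), Pb²⁺/Pb the anode: E°cell = +0.54 − (-0.13) = +0.67 V, n = 2.
Overall: 2 Cu⁺(aq) + Pb(s) → 2 Cu(s) + Pb²⁺(aq)
Q = [Pb²⁺] / ([Cu⁺]^2); log Q = 4.121.
E = E° − (0.0592/n) log Q = +0.67 − (0.0592/2)(4.121) = +0.548 V.

+0.548 V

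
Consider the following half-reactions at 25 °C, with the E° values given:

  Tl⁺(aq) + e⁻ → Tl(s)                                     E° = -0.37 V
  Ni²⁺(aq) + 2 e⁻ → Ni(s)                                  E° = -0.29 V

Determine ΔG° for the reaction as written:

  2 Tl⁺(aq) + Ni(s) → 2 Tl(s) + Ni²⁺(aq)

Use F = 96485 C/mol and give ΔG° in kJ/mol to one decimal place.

+15.4 kJ/mol

As written, Tl⁺/Tl is reduced (cathode) and Ni²⁺/Ni is oxidised (anode), so E°cell = (-0.37) − (-0.29) = -0.08 V.
Balancing electrons gives n = 2.
ΔG° = −nFE° = −(2)(96485)(-0.08) = 15,438 J = +15.4 kJ/mol.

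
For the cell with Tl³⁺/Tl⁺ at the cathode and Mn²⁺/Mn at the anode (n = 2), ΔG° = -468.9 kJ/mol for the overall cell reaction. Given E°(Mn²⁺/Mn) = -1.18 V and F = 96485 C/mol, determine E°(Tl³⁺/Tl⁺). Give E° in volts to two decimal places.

E°cell = −ΔG°/(nF) = −(-468.9×10³)/((2)(96485)) = +2.430 V.
Since Tl³⁺/Tl⁺ is the cathode and Mn²⁺/Mn the anode, E°cell = E°(Tl³⁺/Tl⁺) − E°(Mn²⁺/Mn).
So E°(Tl³⁺/Tl⁺) = E°cell + E°(Mn²⁺/Mn) = +2.430 + (-1.18) = +1.25 V.

+1.25 V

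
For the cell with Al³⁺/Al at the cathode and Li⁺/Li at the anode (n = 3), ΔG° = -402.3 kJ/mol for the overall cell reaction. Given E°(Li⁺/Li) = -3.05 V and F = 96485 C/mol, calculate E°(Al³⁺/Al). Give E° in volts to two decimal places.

-1.66 V

E°cell = −ΔG°/(nF) = −(-402.3×10³)/((3)(96485)) = +1.390 V.
Since Al³⁺/Al is the cathode and Li⁺/Li the anode, E°cell = E°(Al³⁺/Al) − E°(Li⁺/Li).
So E°(Al³⁺/Al) = E°cell + E°(Li⁺/Li) = +1.390 + (-3.05) = -1.66 V.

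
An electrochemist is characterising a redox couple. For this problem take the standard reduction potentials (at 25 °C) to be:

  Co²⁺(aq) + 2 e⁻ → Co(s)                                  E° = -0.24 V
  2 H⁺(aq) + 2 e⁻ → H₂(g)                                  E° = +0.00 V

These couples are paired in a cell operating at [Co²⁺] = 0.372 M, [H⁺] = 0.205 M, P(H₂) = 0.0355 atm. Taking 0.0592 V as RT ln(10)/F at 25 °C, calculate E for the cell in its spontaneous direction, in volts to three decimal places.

+0.255 V

H⁺/H₂ is the cathode (higher E°), Co²⁺/Co the anode: E°cell = +0.00 − (-0.24) = +0.24 V, n = 2.
Overall: 2 H⁺(aq) + Co(s) → H₂(g) + Co²⁺(aq)
Q = P(H₂)·[Co²⁺] / ([H⁺]^2); log Q = -0.503.
E = E° − (0.0592/n) log Q = +0.24 − (0.0592/2)(-0.503) = +0.255 V.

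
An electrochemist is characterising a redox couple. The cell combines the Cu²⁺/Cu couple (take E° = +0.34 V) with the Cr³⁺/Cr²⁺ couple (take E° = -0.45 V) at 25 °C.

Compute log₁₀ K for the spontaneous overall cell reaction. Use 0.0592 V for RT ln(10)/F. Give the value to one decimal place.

26.7

Cathode: Cu²⁺/Cu; anode: Cr³⁺/Cr²⁺. E°cell = +0.79 V, n = 2.
log K = nE°cell / 0.0592 = (2)(+0.79) / 0.0592 = 26.7.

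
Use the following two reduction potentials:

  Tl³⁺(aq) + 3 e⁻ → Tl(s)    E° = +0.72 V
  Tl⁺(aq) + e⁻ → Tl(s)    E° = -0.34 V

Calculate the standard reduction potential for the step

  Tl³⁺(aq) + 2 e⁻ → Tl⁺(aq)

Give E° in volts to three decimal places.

Sequential free energies add, so n₃E°₃ = n₁E°₁ + n₂E°₂.
With n₃ = 3, and the known step contributing 1×(-0.34) V, the unknown satisfies 2·E° = 3×(+0.72) − 1×(-0.34) = +2.500.
E° = +2.500 / 2 = +1.250 V.

+1.250 V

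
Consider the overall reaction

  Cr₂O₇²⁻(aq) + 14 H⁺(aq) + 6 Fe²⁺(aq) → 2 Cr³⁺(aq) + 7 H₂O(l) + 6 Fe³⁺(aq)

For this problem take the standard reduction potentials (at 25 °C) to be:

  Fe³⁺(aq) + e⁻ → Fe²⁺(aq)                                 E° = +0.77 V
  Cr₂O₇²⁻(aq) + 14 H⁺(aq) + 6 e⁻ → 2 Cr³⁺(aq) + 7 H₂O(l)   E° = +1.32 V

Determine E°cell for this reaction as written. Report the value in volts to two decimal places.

+0.55 V

The Cr₂O₇²⁻/Cr³⁺ couple has the higher reduction potential, so it is the cathode; Fe³⁺/Fe²⁺ is oxidised at the anode.
E°cell = E°(cathode) − E°(anode) = (+1.32) − (+0.77) = +0.55 V.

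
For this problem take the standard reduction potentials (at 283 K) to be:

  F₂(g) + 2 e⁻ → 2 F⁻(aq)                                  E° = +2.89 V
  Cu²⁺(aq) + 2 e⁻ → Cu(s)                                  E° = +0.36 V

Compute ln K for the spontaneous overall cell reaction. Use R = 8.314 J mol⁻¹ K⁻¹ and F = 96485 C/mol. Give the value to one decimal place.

Cathode: F₂/F⁻; anode: Cu²⁺/Cu. E°cell = (+2.89) − (+0.36) = +2.53 V, with n = 2.
ΔG° = −nFE° = −RT ln K, so ln K = nFE°/(RT) = (2)(96485)(+2.53) / ((8.314)(283)) = 207.498.

207.5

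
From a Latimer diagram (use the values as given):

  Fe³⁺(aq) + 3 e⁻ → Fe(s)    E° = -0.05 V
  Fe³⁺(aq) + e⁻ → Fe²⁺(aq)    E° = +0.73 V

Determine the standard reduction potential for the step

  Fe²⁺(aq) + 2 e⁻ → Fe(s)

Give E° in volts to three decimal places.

-0.440 V

Sequential free energies add, so n₃E°₃ = n₁E°₁ + n₂E°₂.
With n₃ = 3, and the known step contributing 1×(+0.73) V, the unknown satisfies 2·E° = 3×(-0.05) − 1×(+0.73) = -0.880.
E° = -0.880 / 2 = -0.440 V.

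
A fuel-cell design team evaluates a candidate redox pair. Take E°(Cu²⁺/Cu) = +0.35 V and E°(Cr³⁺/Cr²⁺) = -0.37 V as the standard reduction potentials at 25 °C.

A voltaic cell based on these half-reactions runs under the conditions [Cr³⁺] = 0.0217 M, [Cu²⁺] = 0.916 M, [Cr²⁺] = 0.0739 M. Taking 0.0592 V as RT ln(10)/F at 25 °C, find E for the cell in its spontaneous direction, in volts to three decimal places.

Cu²⁺/Cu is the cathode (higher E°), Cr³⁺/Cr²⁺ the anode: E°cell = +0.35 − (-0.37) = +0.72 V, n = 2.
Overall: Cu²⁺(aq) + 2 Cr²⁺(aq) → Cu(s) + 2 Cr³⁺(aq)
Q = [Cr³⁺]^2 / ([Cu²⁺]·[Cr²⁺]^2); log Q = -1.026.
E = E° − (0.0592/n) log Q = +0.72 − (0.0592/2)(-1.026) = +0.750 V.

+0.750 V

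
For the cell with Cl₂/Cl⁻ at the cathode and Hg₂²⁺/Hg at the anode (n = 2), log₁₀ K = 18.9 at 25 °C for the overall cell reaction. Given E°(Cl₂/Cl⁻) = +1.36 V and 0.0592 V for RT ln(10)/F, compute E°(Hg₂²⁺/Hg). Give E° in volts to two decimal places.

+0.80 V

E°cell = (0.0592/n)·log K = (0.0592/2)(18.9) = +0.559 V.
Since Cl₂/Cl⁻ is the cathode and Hg₂²⁺/Hg the anode, E°cell = E°(Cl₂/Cl⁻) − E°(Hg₂²⁺/Hg).
So E°(Hg₂²⁺/Hg) = E°(Cl₂/Cl⁻) − E°cell = (+1.36) − (+0.559) = +0.80 V.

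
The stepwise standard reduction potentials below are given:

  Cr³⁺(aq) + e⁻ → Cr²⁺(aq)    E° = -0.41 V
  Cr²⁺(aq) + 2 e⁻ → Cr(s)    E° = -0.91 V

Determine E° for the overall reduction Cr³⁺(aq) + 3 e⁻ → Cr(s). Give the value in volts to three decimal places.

-0.743 V

Since ΔG° = −nFE° is additive over sequential reductions, n₃E°₃ = n₁E°₁ + n₂E°₂.
E°₃ = (1×-0.41 + 2×-0.91) / 3 = (-2.230) / 3 = -0.743 V.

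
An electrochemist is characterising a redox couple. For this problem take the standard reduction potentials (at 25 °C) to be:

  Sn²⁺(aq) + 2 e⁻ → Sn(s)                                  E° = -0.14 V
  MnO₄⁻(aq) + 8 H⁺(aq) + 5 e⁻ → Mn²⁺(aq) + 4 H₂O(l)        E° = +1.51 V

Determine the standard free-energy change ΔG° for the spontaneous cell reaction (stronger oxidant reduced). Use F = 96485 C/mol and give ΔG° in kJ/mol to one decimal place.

MnO₄⁻/Mn²⁺ (E° = +1.51 V) is the cathode; Sn²⁺/Sn (E° = -0.14 V) is the anode, so E°cell = +1.65 V.
Balancing electrons gives n = 10 (lcm of 5 and 2).
ΔG° = −nFE° = −(10)(96485)(+1.65) = -1,592,002 J = -1592.0 kJ/mol.

-1592.0 kJ/mol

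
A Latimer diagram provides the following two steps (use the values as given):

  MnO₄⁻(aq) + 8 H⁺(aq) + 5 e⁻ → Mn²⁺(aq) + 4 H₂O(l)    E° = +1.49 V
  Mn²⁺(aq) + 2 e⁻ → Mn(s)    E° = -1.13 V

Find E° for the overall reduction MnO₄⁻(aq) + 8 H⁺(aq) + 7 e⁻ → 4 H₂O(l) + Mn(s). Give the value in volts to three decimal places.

+0.741 V

Standard free energies of sequential steps add: ΔG°₃ = ΔG°₁ + ΔG°₂, so n₃E°₃ = n₁E°₁ + n₂E°₂.
E°₃ = (5×+1.49 + 2×-1.13) / 7 = (+5.190) / 7 = +0.741 V.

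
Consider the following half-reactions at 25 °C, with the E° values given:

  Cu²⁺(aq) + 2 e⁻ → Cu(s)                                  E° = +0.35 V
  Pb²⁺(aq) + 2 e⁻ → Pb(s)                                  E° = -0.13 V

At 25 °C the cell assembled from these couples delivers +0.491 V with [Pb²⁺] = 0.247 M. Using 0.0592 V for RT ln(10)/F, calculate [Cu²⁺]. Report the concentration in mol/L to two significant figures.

0.58 M

Cu²⁺/Cu is the cathode, Pb²⁺/Pb the anode: E°cell = +0.48 V, n = 2.
Overall reaction: Cu²⁺(aq) + Pb(s) → Cu(s) + Pb²⁺(aq); Q = [Pb²⁺]^1/[Cu²⁺]^1.
From E = E° − (0.0592/n) log Q: log Q = (E° − E)·n/0.0592 = (+0.48 − (+0.491))·2/0.0592 = -0.3716.
So 1·log[Cu²⁺] = 1·log(0.247) − log Q = -0.6073 − (-0.3716) = -0.2357; [Cu²⁺] = 10^(-0.2357) ≈ 0.58 M.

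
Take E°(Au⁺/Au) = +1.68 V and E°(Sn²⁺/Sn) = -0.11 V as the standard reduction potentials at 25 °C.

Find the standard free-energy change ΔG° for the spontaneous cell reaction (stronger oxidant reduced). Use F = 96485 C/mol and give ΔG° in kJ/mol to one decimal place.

-345.4 kJ/mol

Au⁺/Au (E° = +1.68 V) is the cathode; Sn²⁺/Sn (E° = -0.11 V) is the anode, so E°cell = +1.79 V.
Balancing electrons gives n = 2 (lcm of 1 and 2).
ΔG° = −nFE° = −(2)(96485)(+1.79) = -345,416 J = -345.4 kJ/mol.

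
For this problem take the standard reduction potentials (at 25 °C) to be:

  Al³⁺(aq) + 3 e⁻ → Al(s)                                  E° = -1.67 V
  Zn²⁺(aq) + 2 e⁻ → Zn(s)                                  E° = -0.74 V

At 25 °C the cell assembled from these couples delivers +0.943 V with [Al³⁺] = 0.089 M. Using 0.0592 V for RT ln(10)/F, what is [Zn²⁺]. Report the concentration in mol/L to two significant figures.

Zn²⁺/Zn is the cathode, Al³⁺/Al the anode: E°cell = +0.93 V, n = 6.
Overall reaction: 3 Zn²⁺(aq) + 2 Al(s) → 3 Zn(s) + 2 Al³⁺(aq); Q = [Al³⁺]^2/[Zn²⁺]^3.
From E = E° − (0.0592/n) log Q: log Q = (E° − E)·n/0.0592 = (+0.93 − (+0.943))·6/0.0592 = -1.3176.
So 3·log[Zn²⁺] = 2·log(0.089) − log Q = -2.1012 − (-1.3176) = -0.7836; log[Zn²⁺] = -0.7836 / 3 = -0.2612; [Zn²⁺] = 10^(-0.2612) ≈ 0.55 M.

0.55 M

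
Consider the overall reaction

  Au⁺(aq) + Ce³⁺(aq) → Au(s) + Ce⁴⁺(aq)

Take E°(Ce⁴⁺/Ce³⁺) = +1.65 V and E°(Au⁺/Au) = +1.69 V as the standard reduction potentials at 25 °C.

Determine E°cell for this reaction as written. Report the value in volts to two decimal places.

+0.04 V

The Au⁺/Au couple has the higher reduction potential, so it is the cathode; Ce⁴⁺/Ce³⁺ is oxidised at the anode.
E°cell = E°(cathode) − E°(anode) = (+1.69) − (+1.65) = +0.04 V.
Since E°cell > 0, the reaction is spontaneous under standard conditions.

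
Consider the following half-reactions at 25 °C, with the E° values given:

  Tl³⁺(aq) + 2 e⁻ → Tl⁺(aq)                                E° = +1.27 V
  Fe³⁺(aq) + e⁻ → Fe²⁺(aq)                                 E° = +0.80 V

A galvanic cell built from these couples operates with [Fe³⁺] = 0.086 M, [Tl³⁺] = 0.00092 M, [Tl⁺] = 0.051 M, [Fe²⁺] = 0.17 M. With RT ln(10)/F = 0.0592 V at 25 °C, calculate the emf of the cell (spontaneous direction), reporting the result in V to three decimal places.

Tl³⁺/Tl⁺ is the cathode (higher E°), Fe³⁺/Fe²⁺ the anode: E°cell = +1.27 − (+0.80) = +0.47 V, n = 2.
Overall: Tl³⁺(aq) + 2 Fe²⁺(aq) → Tl⁺(aq) + 2 Fe³⁺(aq)
Q = [Tl⁺]·[Fe³⁺]^2 / ([Tl³⁺]·[Fe²⁺]^2); log Q = 1.152.
E = E° − (0.0592/n) log Q = +0.47 − (0.0592/2)(1.152) = +0.436 V.

+0.436 V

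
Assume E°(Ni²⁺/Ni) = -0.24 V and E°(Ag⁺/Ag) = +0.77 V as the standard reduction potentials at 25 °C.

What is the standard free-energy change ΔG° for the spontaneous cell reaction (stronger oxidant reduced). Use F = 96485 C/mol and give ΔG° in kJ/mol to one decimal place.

-194.9 kJ/mol

Ag⁺/Ag (E° = +0.77 V) is the cathode; Ni²⁺/Ni (E° = -0.24 V) is the anode, so E°cell = +1.01 V.
Balancing electrons gives n = 2 (lcm of 1 and 2).
ΔG° = −nFE° = −(2)(96485)(+1.01) = -194,900 J = -194.9 kJ/mol.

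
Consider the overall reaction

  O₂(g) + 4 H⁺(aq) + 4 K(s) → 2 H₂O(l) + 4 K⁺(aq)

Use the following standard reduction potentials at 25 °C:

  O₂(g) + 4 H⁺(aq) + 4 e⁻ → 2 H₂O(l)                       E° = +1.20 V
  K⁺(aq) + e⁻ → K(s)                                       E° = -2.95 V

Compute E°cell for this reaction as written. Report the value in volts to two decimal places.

The O₂/H₂O couple has the higher reduction potential, so it is the cathode; K⁺/K is oxidised at the anode.
E°cell = E°(cathode) − E°(anode) = (+1.20) − (-2.95) = +4.15 V.

+4.15 V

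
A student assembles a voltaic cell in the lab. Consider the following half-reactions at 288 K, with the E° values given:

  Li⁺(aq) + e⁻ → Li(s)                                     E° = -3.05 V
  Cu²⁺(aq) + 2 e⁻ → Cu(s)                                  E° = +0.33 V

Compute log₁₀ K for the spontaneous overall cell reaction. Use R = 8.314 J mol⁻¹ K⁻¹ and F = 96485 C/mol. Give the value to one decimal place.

118.3

Cathode: Cu²⁺/Cu; anode: Li⁺/Li. E°cell = (+0.33) − (-3.05) = +3.38 V, with n = 2.
ΔG° = −nFE° = −RT ln K, so ln K = nFE°/(RT) = (2)(96485)(+3.38) / ((8.314)(288)) = 272.398.
log₁₀ K = 272.398 / ln 10 = 118.3.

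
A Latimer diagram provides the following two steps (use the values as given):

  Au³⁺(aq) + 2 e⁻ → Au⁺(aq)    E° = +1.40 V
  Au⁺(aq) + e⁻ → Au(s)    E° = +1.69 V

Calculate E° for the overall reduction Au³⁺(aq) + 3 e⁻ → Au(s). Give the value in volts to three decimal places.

Standard free energies of sequential steps add: ΔG°₃ = ΔG°₁ + ΔG°₂, so n₃E°₃ = n₁E°₁ + n₂E°₂.
E°₃ = (2×+1.40 + 1×+1.69) / 3 = (+4.490) / 3 = +1.497 V.

+1.497 V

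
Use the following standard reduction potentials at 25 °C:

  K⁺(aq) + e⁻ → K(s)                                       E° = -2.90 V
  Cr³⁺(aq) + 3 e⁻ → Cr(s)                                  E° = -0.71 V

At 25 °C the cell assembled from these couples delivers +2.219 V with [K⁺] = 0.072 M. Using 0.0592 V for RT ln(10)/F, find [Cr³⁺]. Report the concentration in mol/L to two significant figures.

Cr³⁺/Cr is the cathode, K⁺/K the anode: E°cell = +2.19 V, n = 3.
Overall reaction: Cr³⁺(aq) + 3 K(s) → Cr(s) + 3 K⁺(aq); Q = [K⁺]^3/[Cr³⁺]^1.
From E = E° − (0.0592/n) log Q: log Q = (E° − E)·n/0.0592 = (+2.19 − (+2.219))·3/0.0592 = -1.4696.
So 1·log[Cr³⁺] = 3·log(0.072) − log Q = -3.4280 − (-1.4696) = -1.9584; [Cr³⁺] = 10^(-1.9584) ≈ 0.011 M.

0.011 M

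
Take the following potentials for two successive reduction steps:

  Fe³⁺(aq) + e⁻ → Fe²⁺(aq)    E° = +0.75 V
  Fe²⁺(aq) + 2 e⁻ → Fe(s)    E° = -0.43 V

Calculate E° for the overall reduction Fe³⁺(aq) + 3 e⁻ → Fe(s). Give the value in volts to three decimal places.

-0.037 V

Since ΔG° = −nFE° is additive over sequential reductions, n₃E°₃ = n₁E°₁ + n₂E°₂.
E°₃ = (1×+0.75 + 2×-0.43) / 3 = (-0.110) / 3 = -0.037 V.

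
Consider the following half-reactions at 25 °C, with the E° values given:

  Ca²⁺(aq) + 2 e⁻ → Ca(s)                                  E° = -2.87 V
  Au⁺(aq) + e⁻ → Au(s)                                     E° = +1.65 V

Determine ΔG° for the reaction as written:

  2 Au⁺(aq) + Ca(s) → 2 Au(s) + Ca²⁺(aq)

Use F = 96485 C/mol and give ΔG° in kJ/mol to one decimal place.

-872.2 kJ/mol

As written, Au⁺/Au is reduced (cathode) and Ca²⁺/Ca is oxidised (anode), so E°cell = (+1.65) − (-2.87) = +4.52 V.
Balancing electrons gives n = 2.
ΔG° = −nFE° = −(2)(96485)(+4.52) = -872,224 J = -872.2 kJ/mol.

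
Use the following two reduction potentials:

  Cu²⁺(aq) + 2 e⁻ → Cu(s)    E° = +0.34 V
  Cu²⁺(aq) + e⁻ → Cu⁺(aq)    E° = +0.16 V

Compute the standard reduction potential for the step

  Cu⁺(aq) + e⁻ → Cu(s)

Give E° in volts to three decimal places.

Sequential free energies add, so n₃E°₃ = n₁E°₁ + n₂E°₂.
With n₃ = 2, and the known step contributing 1×(+0.16) V, the unknown satisfies 1·E° = 2×(+0.34) − 1×(+0.16) = +0.520.
E° = +0.520 / 1 = +0.520 V.

+0.520 V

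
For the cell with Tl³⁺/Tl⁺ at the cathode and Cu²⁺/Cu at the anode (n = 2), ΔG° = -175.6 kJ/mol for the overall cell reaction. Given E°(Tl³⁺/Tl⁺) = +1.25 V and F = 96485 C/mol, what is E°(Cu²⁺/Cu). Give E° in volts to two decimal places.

+0.34 V

E°cell = −ΔG°/(nF) = −(-175.6×10³)/((2)(96485)) = +0.910 V.
Since Tl³⁺/Tl⁺ is the cathode and Cu²⁺/Cu the anode, E°cell = E°(Tl³⁺/Tl⁺) − E°(Cu²⁺/Cu).
So E°(Cu²⁺/Cu) = E°(Tl³⁺/Tl⁺) − E°cell = (+1.25) − (+0.910) = +0.34 V.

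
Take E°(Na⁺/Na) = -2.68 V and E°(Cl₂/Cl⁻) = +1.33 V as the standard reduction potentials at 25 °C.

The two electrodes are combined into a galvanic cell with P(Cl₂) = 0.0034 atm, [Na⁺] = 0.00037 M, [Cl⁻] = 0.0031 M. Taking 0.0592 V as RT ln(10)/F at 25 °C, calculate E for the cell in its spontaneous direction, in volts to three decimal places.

Cl₂/Cl⁻ is the cathode (higher E°), Na⁺/Na the anode: E°cell = +1.33 − (-2.68) = +4.01 V, n = 2.
Overall: Cl₂(g) + 2 Na(s) → 2 Cl⁻(aq) + 2 Na⁺(aq)
Q = [Cl⁻]^2·[Na⁺]^2 / (P(Cl₂)); log Q = -9.412.
E = E° − (0.0592/n) log Q = +4.01 − (0.0592/2)(-9.412) = +4.289 V.

+4.289 V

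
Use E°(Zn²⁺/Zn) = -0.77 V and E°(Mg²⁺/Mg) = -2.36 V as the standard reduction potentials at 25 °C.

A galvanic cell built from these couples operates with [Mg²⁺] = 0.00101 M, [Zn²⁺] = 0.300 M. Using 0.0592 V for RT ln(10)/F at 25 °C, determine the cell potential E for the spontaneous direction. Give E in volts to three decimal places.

Zn²⁺/Zn is the cathode (higher E°), Mg²⁺/Mg the anode: E°cell = -0.77 − (-2.36) = +1.59 V, n = 2.
Overall: Zn²⁺(aq) + Mg(s) → Zn(s) + Mg²⁺(aq)
Q = [Mg²⁺] / ([Zn²⁺]); log Q = -2.473.
E = E° − (0.0592/n) log Q = +1.59 − (0.0592/2)(-2.473) = +1.663 V.

+1.663 V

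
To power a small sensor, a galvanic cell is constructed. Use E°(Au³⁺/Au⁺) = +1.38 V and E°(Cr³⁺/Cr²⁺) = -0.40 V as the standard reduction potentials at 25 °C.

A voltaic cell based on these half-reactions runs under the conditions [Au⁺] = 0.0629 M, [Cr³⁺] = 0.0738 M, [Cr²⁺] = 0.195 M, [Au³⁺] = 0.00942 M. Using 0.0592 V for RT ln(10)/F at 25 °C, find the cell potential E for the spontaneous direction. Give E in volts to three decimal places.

+1.781 V

Au³⁺/Au⁺ is the cathode (higher E°), Cr³⁺/Cr²⁺ the anode: E°cell = +1.38 − (-0.40) = +1.78 V, n = 2.
Overall: Au³⁺(aq) + 2 Cr²⁺(aq) → Au⁺(aq) + 2 Cr³⁺(aq)
Q = [Au⁺]·[Cr³⁺]^2 / ([Au³⁺]·[Cr²⁺]^2); log Q = -0.019.
E = E° − (0.0592/n) log Q = +1.78 − (0.0592/2)(-0.019) = +1.781 V.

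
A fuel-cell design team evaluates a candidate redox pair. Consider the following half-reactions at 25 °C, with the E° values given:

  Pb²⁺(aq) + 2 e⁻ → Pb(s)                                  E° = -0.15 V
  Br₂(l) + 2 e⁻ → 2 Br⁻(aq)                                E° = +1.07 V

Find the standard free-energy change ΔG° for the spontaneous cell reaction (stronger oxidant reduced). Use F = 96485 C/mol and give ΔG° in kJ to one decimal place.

Br₂/Br⁻ (E° = +1.07 V) is the cathode; Pb²⁺/Pb (E° = -0.15 V) is the anode, so E°cell = +1.22 V.
Balancing electrons gives n = 2 (lcm of 2 and 2).
ΔG° = −nFE° = −(2)(96485)(+1.22) = -235,423 J = -235.4 kJ.

-235.4 kJ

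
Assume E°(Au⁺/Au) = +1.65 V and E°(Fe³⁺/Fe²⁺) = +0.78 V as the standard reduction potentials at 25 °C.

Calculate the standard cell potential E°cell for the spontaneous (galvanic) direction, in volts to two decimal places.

+0.87 V

The Au⁺/Au couple has the higher reduction potential, so it is the cathode; Fe³⁺/Fe²⁺ is oxidised at the anode.
E°cell = E°(cathode) − E°(anode) = (+1.65) − (+0.78) = +0.87 V.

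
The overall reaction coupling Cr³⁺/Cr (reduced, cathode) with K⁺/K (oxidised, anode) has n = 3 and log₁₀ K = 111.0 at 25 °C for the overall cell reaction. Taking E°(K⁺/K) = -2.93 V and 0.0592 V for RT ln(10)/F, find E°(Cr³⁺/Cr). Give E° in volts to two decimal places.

E°cell = (0.0592/n)·log K = (0.0592/3)(111.0) = +2.190 V.
Since Cr³⁺/Cr is the cathode and K⁺/K the anode, E°cell = E°(Cr³⁺/Cr) − E°(K⁺/K).
So E°(Cr³⁺/Cr) = E°cell + E°(K⁺/K) = +2.190 + (-2.93) = -0.74 V.

-0.74 V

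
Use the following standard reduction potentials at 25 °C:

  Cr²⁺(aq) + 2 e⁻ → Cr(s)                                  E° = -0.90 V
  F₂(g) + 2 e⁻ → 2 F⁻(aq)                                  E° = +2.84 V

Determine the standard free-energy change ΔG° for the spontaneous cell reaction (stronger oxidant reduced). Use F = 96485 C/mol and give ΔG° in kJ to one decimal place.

F₂/F⁻ (E° = +2.84 V) is the cathode; Cr²⁺/Cr (E° = -0.90 V) is the anode, so E°cell = +3.74 V.
Balancing electrons gives n = 2 (lcm of 2 and 2).
ΔG° = −nFE° = −(2)(96485)(+3.74) = -721,708 J = -721.7 kJ.

-721.7 kJ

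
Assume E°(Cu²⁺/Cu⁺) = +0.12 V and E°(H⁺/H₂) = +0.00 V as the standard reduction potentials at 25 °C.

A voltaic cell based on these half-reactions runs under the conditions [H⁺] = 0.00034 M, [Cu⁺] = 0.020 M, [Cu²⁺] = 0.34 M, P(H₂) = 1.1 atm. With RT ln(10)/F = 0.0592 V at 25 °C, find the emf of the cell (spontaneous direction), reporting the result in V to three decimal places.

+0.399 V

Cu²⁺/Cu⁺ is the cathode (higher E°), H⁺/H₂ the anode: E°cell = +0.12 − (+0.00) = +0.12 V, n = 2.
Overall: 2 Cu²⁺(aq) + H₂(g) → 2 Cu⁺(aq) + 2 H⁺(aq)
Q = [Cu⁺]^2·[H⁺]^2 / ([Cu²⁺]^2·P(H₂)); log Q = -9.439.
E = E° − (0.0592/n) log Q = +0.12 − (0.0592/2)(-9.439) = +0.399 V.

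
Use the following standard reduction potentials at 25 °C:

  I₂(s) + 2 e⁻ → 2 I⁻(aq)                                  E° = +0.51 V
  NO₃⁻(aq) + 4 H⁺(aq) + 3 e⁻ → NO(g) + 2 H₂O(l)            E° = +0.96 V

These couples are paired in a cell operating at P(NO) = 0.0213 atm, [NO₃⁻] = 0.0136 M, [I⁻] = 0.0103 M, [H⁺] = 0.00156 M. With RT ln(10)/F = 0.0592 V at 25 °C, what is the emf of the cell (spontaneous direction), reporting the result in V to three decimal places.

+0.107 V

NO₃⁻/NO is the cathode (higher E°), I₂/I⁻ the anode: E°cell = +0.96 − (+0.51) = +0.45 V, n = 6.
Overall: 2 NO₃⁻(aq) + 8 H⁺(aq) + 6 I⁻(aq) → 2 NO(g) + 4 H₂O(l) + 3 I₂(s)
Q = P(NO)^2 / ([NO₃⁻]^2·[H⁺]^8·[I⁻]^6); log Q = 34.768.
E = E° − (0.0592/n) log Q = +0.45 − (0.0592/6)(34.768) = +0.107 V.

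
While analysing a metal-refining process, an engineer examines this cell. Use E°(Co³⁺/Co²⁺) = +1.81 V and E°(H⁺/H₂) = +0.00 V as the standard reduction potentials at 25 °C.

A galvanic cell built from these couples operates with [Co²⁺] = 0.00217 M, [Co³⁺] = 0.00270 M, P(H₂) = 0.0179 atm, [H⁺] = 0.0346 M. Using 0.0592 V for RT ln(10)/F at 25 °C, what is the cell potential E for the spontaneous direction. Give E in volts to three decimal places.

+1.850 V

Co³⁺/Co²⁺ is the cathode (higher E°), H⁺/H₂ the anode: E°cell = +1.81 − (+0.00) = +1.81 V, n = 2.
Overall: 2 Co³⁺(aq) + H₂(g) → 2 Co²⁺(aq) + 2 H⁺(aq)
Q = [Co²⁺]^2·[H⁺]^2 / ([Co³⁺]^2·P(H₂)); log Q = -1.365.
E = E° − (0.0592/n) log Q = +1.81 − (0.0592/2)(-1.365) = +1.850 V.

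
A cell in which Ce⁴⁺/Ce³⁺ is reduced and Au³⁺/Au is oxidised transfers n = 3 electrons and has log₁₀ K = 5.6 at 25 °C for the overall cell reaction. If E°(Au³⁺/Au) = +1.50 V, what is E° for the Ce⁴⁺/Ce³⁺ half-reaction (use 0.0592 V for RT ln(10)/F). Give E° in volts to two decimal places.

+1.61 V

E°cell = (0.0592/n)·log K = (0.0592/3)(5.6) = +0.111 V.
Since Ce⁴⁺/Ce³⁺ is the cathode and Au³⁺/Au the anode, E°cell = E°(Ce⁴⁺/Ce³⁺) − E°(Au³⁺/Au).
So E°(Ce⁴⁺/Ce³⁺) = E°cell + E°(Au³⁺/Au) = +0.111 + (+1.50) = +1.61 V.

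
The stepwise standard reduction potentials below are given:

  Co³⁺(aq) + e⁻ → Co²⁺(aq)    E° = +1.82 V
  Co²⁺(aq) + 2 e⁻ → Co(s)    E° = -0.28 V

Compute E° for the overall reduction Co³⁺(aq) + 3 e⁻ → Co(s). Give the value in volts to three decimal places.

+0.420 V

Adding the free-energy changes (−nFE°) of the two steps gives −n₃FE°₃ = −n₁FE°₁ − n₂FE°₂.
E°₃ = (1×+1.82 + 2×-0.28) / 3 = (+1.260) / 3 = +0.420 V.
E° values themselves are not directly additive — weighting by electron count is essential.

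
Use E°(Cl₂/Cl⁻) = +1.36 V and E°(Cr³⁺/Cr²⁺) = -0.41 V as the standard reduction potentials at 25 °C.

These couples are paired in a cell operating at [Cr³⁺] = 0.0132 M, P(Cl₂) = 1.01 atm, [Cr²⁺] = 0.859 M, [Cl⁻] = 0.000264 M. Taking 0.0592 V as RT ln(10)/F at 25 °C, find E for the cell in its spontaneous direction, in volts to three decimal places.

+2.089 V

Cl₂/Cl⁻ is the cathode (higher E°), Cr³⁺/Cr²⁺ the anode: E°cell = +1.36 − (-0.41) = +1.77 V, n = 2.
Overall: Cl₂(g) + 2 Cr²⁺(aq) → 2 Cl⁻(aq) + 2 Cr³⁺(aq)
Q = [Cl⁻]^2·[Cr³⁺]^2 / (P(Cl₂)·[Cr²⁺]^2); log Q = -10.788.
E = E° − (0.0592/n) log Q = +1.77 − (0.0592/2)(-10.788) = +2.089 V.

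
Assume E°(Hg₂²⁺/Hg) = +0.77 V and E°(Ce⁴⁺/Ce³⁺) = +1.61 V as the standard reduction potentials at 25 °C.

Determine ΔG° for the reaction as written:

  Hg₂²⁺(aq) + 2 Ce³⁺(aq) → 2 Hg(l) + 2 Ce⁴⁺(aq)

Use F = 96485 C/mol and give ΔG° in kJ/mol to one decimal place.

As written, Hg₂²⁺/Hg is reduced (cathode) and Ce⁴⁺/Ce³⁺ is oxidised (anode), so E°cell = (+0.77) − (+1.61) = -0.84 V.
Balancing electrons gives n = 2.
ΔG° = −nFE° = −(2)(96485)(-0.84) = 162,095 J = +162.1 kJ/mol.

+162.1 kJ/mol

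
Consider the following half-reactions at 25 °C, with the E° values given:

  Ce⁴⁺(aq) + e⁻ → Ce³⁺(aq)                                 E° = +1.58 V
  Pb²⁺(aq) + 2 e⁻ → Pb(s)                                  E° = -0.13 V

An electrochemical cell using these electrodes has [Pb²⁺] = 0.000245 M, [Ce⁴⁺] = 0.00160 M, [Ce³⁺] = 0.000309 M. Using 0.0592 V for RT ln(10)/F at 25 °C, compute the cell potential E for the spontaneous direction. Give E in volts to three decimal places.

+1.859 V

Ce⁴⁺/Ce³⁺ is the cathode (higher E°), Pb²⁺/Pb the anode: E°cell = +1.58 − (-0.13) = +1.71 V, n = 2.
Overall: 2 Ce⁴⁺(aq) + Pb(s) → 2 Ce³⁺(aq) + Pb²⁺(aq)
Q = [Ce³⁺]^2·[Pb²⁺] / ([Ce⁴⁺]^2); log Q = -5.039.
E = E° − (0.0592/n) log Q = +1.71 − (0.0592/2)(-5.039) = +1.859 V.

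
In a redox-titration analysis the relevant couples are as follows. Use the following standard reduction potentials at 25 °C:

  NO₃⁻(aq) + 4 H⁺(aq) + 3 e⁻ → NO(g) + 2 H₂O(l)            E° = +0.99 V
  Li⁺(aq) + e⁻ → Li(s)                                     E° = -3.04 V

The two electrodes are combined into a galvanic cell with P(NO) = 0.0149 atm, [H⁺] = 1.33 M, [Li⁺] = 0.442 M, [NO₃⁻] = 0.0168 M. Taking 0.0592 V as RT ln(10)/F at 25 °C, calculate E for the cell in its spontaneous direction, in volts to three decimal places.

NO₃⁻/NO is the cathode (higher E°), Li⁺/Li the anode: E°cell = +0.99 − (-3.04) = +4.03 V, n = 3.
Overall: NO₃⁻(aq) + 4 H⁺(aq) + 3 Li(s) → NO(g) + 2 H₂O(l) + 3 Li⁺(aq)
Q = P(NO)·[Li⁺]^3 / ([NO₃⁻]·[H⁺]^4); log Q = -1.611.
E = E° − (0.0592/n) log Q = +4.03 − (0.0592/3)(-1.611) = +4.062 V.

+4.062 V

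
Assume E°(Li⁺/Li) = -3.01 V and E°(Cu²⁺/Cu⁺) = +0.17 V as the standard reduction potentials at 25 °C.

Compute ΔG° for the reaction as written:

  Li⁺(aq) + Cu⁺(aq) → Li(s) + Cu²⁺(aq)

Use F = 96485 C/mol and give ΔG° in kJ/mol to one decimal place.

As written, Li⁺/Li is reduced (cathode) and Cu²⁺/Cu⁺ is oxidised (anode), so E°cell = (-3.01) − (+0.17) = -3.18 V.
Balancing electrons gives n = 1.
ΔG° = −nFE° = −(1)(96485)(-3.18) = 306,822 J = +306.8 kJ/mol.

+306.8 kJ/mol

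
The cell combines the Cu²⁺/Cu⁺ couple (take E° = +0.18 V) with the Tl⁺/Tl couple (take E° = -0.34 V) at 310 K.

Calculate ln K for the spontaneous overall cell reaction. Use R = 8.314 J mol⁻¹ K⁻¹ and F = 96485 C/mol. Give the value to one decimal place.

Cathode: Cu²⁺/Cu⁺; anode: Tl⁺/Tl. E°cell = (+0.18) − (-0.34) = +0.52 V, with n = 1.
ΔG° = −nFE° = −RT ln K, so ln K = nFE°/(RT) = (1)(96485)(+0.52) / ((8.314)(310)) = 19.467.

19.5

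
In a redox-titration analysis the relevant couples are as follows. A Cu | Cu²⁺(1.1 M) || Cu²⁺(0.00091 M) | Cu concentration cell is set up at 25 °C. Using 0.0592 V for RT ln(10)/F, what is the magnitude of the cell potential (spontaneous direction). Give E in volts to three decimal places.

+0.091 V

For a concentration cell E°cell = 0. The 1.1 M side is the cathode (reduction is favoured where [Cu²⁺] is higher).
With n = 2, E = −(0.0592/2) log([Cu²⁺]ₐₙ/[Cu²⁺]꜀ₐₜ) = −(0.0592/2) log(0.00091/1.1) = −(0.0592/2)(-3.082) = +0.091 V.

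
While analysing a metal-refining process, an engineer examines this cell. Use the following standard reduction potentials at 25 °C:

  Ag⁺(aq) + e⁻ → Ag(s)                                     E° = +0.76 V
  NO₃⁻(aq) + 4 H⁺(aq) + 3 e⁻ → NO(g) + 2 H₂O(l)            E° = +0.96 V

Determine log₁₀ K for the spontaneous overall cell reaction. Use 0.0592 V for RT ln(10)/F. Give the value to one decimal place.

Cathode: NO₃⁻/NO; anode: Ag⁺/Ag. E°cell = +0.20 V, n = 3.
log K = nE°cell / 0.0592 = (3)(+0.20) / 0.0592 = 10.1.

10.1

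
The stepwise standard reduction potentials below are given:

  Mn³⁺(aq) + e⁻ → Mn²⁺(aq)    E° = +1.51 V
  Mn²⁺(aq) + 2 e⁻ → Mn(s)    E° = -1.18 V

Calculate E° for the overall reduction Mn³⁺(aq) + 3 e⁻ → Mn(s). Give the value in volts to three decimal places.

-0.283 V

Adding the free-energy changes (−nFE°) of the two steps gives −n₃FE°₃ = −n₁FE°₁ − n₂FE°₂.
E°₃ = (1×+1.51 + 2×-1.18) / 3 = (-0.850) / 3 = -0.283 V.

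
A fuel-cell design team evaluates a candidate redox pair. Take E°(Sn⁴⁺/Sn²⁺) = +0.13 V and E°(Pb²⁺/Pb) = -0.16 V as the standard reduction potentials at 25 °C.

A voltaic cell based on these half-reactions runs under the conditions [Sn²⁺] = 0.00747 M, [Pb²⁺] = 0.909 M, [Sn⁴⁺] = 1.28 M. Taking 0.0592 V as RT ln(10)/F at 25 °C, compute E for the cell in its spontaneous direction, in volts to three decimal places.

Sn⁴⁺/Sn²⁺ is the cathode (higher E°), Pb²⁺/Pb the anode: E°cell = +0.13 − (-0.16) = +0.29 V, n = 2.
Overall: Sn⁴⁺(aq) + Pb(s) → Sn²⁺(aq) + Pb²⁺(aq)
Q = [Sn²⁺]·[Pb²⁺] / ([Sn⁴⁺]); log Q = -2.275.
E = E° − (0.0592/n) log Q = +0.29 − (0.0592/2)(-2.275) = +0.357 V.

+0.357 V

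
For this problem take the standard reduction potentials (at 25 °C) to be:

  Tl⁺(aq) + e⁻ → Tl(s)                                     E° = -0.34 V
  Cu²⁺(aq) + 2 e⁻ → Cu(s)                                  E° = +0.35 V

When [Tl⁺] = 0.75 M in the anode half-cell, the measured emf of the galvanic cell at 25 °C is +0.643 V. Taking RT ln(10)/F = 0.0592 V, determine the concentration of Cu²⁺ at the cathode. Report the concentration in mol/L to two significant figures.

0.015 M

Cu²⁺/Cu is the cathode, Tl⁺/Tl the anode: E°cell = +0.69 V, n = 2.
Overall reaction: Cu²⁺(aq) + 2 Tl(s) → Cu(s) + 2 Tl⁺(aq); Q = [Tl⁺]^2/[Cu²⁺]^1.
From E = E° − (0.0592/n) log Q: log Q = (E° − E)·n/0.0592 = (+0.69 − (+0.643))·2/0.0592 = 1.5878.
So 1·log[Cu²⁺] = 2·log(0.75) − log Q = -0.2499 − (1.5878) = -1.8377; [Cu²⁺] = 10^(-1.8377) ≈ 0.015 M.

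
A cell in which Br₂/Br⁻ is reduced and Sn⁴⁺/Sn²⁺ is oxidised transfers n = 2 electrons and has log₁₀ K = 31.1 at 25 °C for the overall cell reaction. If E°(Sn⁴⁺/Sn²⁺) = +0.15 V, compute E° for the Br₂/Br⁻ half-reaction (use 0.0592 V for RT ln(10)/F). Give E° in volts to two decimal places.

E°cell = (0.0592/n)·log K = (0.0592/2)(31.1) = +0.921 V.
Since Br₂/Br⁻ is the cathode and Sn⁴⁺/Sn²⁺ the anode, E°cell = E°(Br₂/Br⁻) − E°(Sn⁴⁺/Sn²⁺).
So E°(Br₂/Br⁻) = E°cell + E°(Sn⁴⁺/Sn²⁺) = +0.921 + (+0.15) = +1.07 V.

+1.07 V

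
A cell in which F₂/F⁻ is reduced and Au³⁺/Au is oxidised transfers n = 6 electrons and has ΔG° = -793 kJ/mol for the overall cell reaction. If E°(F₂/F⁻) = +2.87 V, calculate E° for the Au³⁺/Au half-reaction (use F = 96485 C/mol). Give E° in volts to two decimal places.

E°cell = −ΔG°/(nF) = −(-793×10³)/((6)(96485)) = +1.370 V.
Since F₂/F⁻ is the cathode and Au³⁺/Au the anode, E°cell = E°(F₂/F⁻) − E°(Au³⁺/Au).
So E°(Au³⁺/Au) = E°(F₂/F⁻) − E°cell = (+2.87) − (+1.370) = +1.50 V.

+1.50 V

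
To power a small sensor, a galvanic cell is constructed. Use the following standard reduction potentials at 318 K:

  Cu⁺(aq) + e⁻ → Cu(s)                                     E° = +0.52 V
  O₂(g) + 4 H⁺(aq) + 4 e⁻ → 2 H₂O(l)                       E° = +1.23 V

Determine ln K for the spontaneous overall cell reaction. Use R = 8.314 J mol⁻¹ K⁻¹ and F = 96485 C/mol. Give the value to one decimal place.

Cathode: O₂/H₂O; anode: Cu⁺/Cu. E°cell = (+1.23) − (+0.52) = +0.71 V, with n = 4.
ΔG° = −nFE° = −RT ln K, so ln K = nFE°/(RT) = (4)(96485)(+0.71) / ((8.314)(318)) = 103.643.

103.6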